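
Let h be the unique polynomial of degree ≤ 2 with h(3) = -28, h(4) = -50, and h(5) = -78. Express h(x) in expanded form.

h(x) = -3x^2 - x + 2

Using the Lagrange interpolation formula with nodes 3, 4, 5:
  L_0(x) = (x - 4)(x - 5) / 2
  L_1(x) = (x - 3)(x - 5) / -1
  L_2(x) = (x - 3)(x - 4) / 2
Then h(x) = -28·L_0(x) - 50·L_1(x) - 78·L_2(x).
Expanding and collecting terms gives h(x) = -3x² - x + 2.
Check: h(4) = -50. ✓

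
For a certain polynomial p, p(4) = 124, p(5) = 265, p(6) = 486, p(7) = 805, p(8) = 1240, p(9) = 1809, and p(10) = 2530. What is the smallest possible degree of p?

Forward differences of the values at t = 4, 5, 6, 7, 8, 9, 10:
  p  : 124  265  486  805  1240  1809  2530
  Δ  : 141  221  319  435  569  721
  Δ^2: 80  98  116  134  152
  Δ^3: 18  18  18  18
  Δ^4: 0  0  0
  Δ^5: 0  0
  Δ^6: 0
The third differences are constant (18) and nonzero, while all higher differences vanish, so the minimal degree is 3.

3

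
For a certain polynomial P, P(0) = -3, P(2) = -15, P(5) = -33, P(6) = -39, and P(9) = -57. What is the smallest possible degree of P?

Divided differences on the nodes 0, 2, 5, 6, 9:
  order 0: -3  -15  -33  -39  -57
  order 1: -6  -6  -6  -6
  order 2: 0  0  0
  order 3: 0  0
  order 4: 0
The order-1 divided differences are all -6 (nonzero) and every higher order vanishes, so the data lies on a polynomial of degree exactly 1.

1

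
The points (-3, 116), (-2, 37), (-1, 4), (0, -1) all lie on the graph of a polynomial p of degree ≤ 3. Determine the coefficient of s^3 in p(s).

Write p(s) = as^3 + bs^2 + cs + d. Substituting each data point gives a linear system:
  -27a + 9b - 3c + d = 116
  -8a + 4b - 2c + d = 37
  -a + b - c + d = 4
  d = -1
Solving the system yields a = -3, b = 5, c = 3, d = -1.
So p(s) = -3s^3 + 5s^2 + 3s - 1.
The leading coefficient is -3.

-3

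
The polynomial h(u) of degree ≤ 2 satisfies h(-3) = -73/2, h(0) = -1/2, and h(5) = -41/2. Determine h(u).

h(u) = -2u^2 + 6u - 1/2

Using the Lagrange interpolation formula with nodes -3, 0, 5:
  L_0(u) = u(u - 5) / 24
  L_1(u) = (u + 3)(u - 5) / -15
  L_2(u) = (u + 3)u / 40
Then h(u) = -73/2·L_0(u) - 1/2·L_1(u) - 41/2·L_2(u).
Expanding and collecting terms gives h(u) = -2u^2 + 6u - 1/2.
Check: h(5) = -41/2. ✓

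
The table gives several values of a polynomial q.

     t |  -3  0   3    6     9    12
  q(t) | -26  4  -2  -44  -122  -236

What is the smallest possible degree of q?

2

Forward differences of the values at t = -3, 0, 3, 6, 9, 12:
  q  : -26  4  -2  -44  -122  -236
  Δ  : 30  -6  -42  -78  -114
  Δ^2: -36  -36  -36  -36
  Δ^3: 0  0  0
  Δ^4: 0  0
  Δ^5: 0
The second differences are constant (-36) and nonzero, while all higher differences vanish, so the minimal degree is 2.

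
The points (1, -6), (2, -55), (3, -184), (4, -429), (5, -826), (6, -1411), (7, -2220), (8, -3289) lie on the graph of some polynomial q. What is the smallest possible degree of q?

Forward differences of the values at t = 1, 2, 3, 4, 5, 6, 7, 8:
  q  : -6  -55  -184  -429  -826  -1411  -2220  -3289
  Δ  : -49  -129  -245  -397  -585  -809  -1069
  Δ^2: -80  -116  -152  -188  -224  -260
  Δ^3: -36  -36  -36  -36  -36
  Δ^4: 0  0  0  0
  Δ^5: 0  0  0
  Δ^6: 0  0
  Δ^7: 0
The third differences are constant (-36) and nonzero, while all higher differences vanish, so the minimal degree is 3.

3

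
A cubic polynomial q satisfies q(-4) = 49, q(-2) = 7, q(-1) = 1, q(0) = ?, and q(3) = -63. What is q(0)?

-3

The 4 known points determine the degree-3 polynomial uniquely.
Write q(u) = au^3 + bu^2 + cu + d. Substituting each data point gives a linear system:
  -64a + 16b - 4c + d = 49
  -8a + 4b - 2c + d = 7
  -a + b - c + d = 1
  27a + 9b + 3c + d = -63
Solving the system yields a = -1, b = -2, c = -5, d = -3.
So q(u) = -u^3 - 2u^2 - 5u - 3.
Then q(0) = -3.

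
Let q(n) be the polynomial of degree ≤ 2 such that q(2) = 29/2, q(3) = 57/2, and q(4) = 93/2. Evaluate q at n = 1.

9/2

Using the Lagrange interpolation formula with nodes 2, 3, 4:
  L_0(n) = (n - 3)(n - 4) / 2
  L_1(n) = (n - 2)(n - 4) / -1
  L_2(n) = (n - 2)(n - 3) / 2
Then q(n) = 29/2·L_0(n) + 57/2·L_1(n) + 93/2·L_2(n).
Expanding and collecting terms gives q(n) = 2n^2 + 4n - 3/2.
Evaluating at n = 1: q(1) = 9/2.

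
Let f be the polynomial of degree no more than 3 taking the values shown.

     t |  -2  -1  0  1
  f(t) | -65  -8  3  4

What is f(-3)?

-204

Using the Lagrange interpolation formula with nodes -2, -1, 0, 1:
  L_0(t) = (t + 1)t(t - 1) / -6
  L_1(t) = (t + 2)t(t - 1) / 2
  L_2(t) = (t + 2)(t + 1)(t - 1) / -2
  L_3(t) = (t + 2)(t + 1)t / 6
Then f(t) = -65·L_0(t) - 8·L_1(t) + 3·L_2(t) + 4·L_3(t).
Expanding and collecting terms gives f(t) = 6t^3 - 5t^2 + 3.
Evaluating at t = -3: f(-3) = -204.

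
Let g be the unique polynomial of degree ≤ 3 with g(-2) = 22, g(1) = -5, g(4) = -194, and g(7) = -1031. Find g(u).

g(u) = -3u^3 - 2

Write g(u) = au^3 + bu^2 + cu + d. Substituting each data point gives a linear system:
  -8a + 4b - 2c + d = 22
  a + b + c + d = -5
  64a + 16b + 4c + d = -194
  343a + 49b + 7c + d = -1031
Solving the system yields a = -3, b = 0, c = 0, d = -2.
So g(u) = -3u^3 - 2.
Check: g(7) = -1031. ✓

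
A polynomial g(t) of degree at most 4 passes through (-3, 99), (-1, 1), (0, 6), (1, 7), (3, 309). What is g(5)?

Write g(t) = at^4 + bt^3 + ct^2 + dt + e. Substituting each data point gives a linear system:
  81a - 27b + 9c - 3d + e = 99
  a - b + c - d + e = 1
  e = 6
  a + b + c + d + e = 7
  81a + 27b + 9c + 3d + e = 309
Solving the system yields a = 3, b = 4, c = -5, d = -1, e = 6.
So g(t) = 3t^4 + 4t^3 - 5t^2 - t + 6.
Then g(5) = 2251.

2251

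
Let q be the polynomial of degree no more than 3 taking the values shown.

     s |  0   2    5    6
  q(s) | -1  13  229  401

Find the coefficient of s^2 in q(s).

-1

Write q(s) = as^3 + bs^2 + cs + d. Substituting each data point gives a linear system:
  d = -1
  8a + 4b + 2c + d = 13
  125a + 25b + 5c + d = 229
  216a + 36b + 6c + d = 401
Solving the system yields a = 2, b = -1, c = 1, d = -1.
So q(s) = 2s^3 - s^2 + s - 1.
The coefficient of s^2 is -1.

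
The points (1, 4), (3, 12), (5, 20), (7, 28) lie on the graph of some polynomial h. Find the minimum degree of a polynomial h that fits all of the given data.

1

Divided differences on the nodes 1, 3, 5, 7:
  order 0: 4  12  20  28
  order 1: 4  4  4
  order 2: 0  0
  order 3: 0
The order-1 divided differences are all 4 (nonzero) and every higher order vanishes, so the data lies on a polynomial of degree exactly 1.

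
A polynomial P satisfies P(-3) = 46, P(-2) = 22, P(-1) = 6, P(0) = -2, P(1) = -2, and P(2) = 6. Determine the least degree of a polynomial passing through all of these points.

2

Forward differences of the values at n = -3, -2, -1, 0, 1, 2:
  P  : 46  22  6  -2  -2  6
  Δ  : -24  -16  -8  0  8
  Δ^2: 8  8  8  8
  Δ^3: 0  0  0
  Δ^4: 0  0
  Δ^5: 0
The second differences are constant (8) and nonzero, while all higher differences vanish, so the minimal degree is 2.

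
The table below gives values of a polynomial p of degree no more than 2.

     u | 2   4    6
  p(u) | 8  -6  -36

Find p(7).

-57

Forward differences of the values at u = 2, 4, 6:
  p  : 8  -6  -36
  Δ  : -14  -30
  Δ^2: -16
The second differences are constant, confirming degree 2.
Interpolating (Newton forward form) and evaluating at u = 7 gives p(7) = -57.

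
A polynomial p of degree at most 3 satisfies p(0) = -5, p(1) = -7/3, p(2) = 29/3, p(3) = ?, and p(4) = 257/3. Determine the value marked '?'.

37

On equispaced nodes a degree-3 polynomial has vanishing fourth forward difference, so
  p(0) - 4·p(1) + 6·p(2) - 4·p(3) + p(4) = 0.
Substituting the known values and solving for p(3):
  -4·p(3) = -148
  p(3) = 37.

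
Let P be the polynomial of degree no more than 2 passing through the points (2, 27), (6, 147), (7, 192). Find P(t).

Using the Lagrange interpolation formula with nodes 2, 6, 7:
  L_0(t) = (t - 6)(t - 7) / 20
  L_1(t) = (t - 2)(t - 7) / -4
  L_2(t) = (t - 2)(t - 6) / 5
Then P(t) = 27·L_0(t) + 147·L_1(t) + 192·L_2(t).
Expanding and collecting terms gives P(t) = 3t² + 6t + 3.
Check: P(2) = 27. ✓

P(t) = 3t^2 + 6t + 3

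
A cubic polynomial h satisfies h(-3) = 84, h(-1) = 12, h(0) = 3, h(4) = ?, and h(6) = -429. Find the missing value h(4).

The 4 known points determine the degree-3 polynomial uniquely.
Write h(n) = an^3 + bn^2 + cn + d. Substituting each data point gives a linear system:
  -27a + 9b - 3c + d = 84
  -a + b - c + d = 12
  d = 3
  216a + 36b + 6c + d = -429
Solving the system yields a = -2, b = 1, c = -6, d = 3.
So h(n) = -2n^3 + n^2 - 6n + 3.
Then h(4) = -133.

-133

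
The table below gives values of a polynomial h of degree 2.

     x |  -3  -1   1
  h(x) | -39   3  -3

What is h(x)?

h(x) = -6x^2 - 3x + 6

Write h(x) = ax^2 + bx + c. Substituting each data point gives a linear system:
  9a - 3b + c = -39
  a - b + c = 3
  a + b + c = -3
Solving the system yields a = -6, b = -3, c = 6.
So h(x) = -6x^2 - 3x + 6.
Check: h(-3) = -39. ✓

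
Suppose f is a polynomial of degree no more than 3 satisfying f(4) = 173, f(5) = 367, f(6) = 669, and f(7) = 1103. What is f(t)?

Write f(t) = at^3 + bt^2 + ct + d. Substituting each data point gives a linear system:
  64a + 16b + 4c + d = 173
  125a + 25b + 5c + d = 367
  216a + 36b + 6c + d = 669
  343a + 49b + 7c + d = 1103
Solving the system yields a = 4, b = -6, c = 4, d = -3.
So f(t) = 4t^3 - 6t^2 + 4t - 3.
Check: f(7) = 1103. ✓

f(t) = 4t^3 - 6t^2 + 4t - 3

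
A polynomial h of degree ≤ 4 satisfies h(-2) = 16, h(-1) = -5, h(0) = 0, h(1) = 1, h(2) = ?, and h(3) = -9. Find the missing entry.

On equispaced nodes a degree-4 polynomial has vanishing fifth forward difference, so
  - h(-2) + 5·h(-1) - 10·h(0) + 10·h(1) - 5·h(2) + h(3) = 0.
Substituting the known values and solving for h(2):
  -5·h(2) = 40
  h(2) = -8.

-8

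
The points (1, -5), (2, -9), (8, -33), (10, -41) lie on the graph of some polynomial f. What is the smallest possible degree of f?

Divided differences on the nodes 1, 2, 8, 10:
  order 0: -5  -9  -33  -41
  order 1: -4  -4  -4
  order 2: 0  0
  order 3: 0
The order-1 divided differences are all -4 (nonzero) and every higher order vanishes, so the data lies on a polynomial of degree exactly 1.

1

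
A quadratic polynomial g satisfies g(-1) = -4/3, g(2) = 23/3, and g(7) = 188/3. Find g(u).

g(u) = u^2 + 2u - 1/3

Write g(u) = au^2 + bu + c. Substituting each data point gives a linear system:
  a - b + c = -4/3
  4a + 2b + c = 23/3
  49a + 7b + c = 188/3
Solving the system yields a = 1, b = 2, c = -1/3.
So g(u) = u^2 + 2u - 1/3.
Check: g(7) = 188/3. ✓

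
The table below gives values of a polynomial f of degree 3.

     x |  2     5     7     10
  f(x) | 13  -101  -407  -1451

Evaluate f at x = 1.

7

Using the Lagrange interpolation formula with nodes 2, 5, 7, 10:
  L_0(x) = (x - 5)(x - 7)(x - 10) / -120
  L_1(x) = (x - 2)(x - 7)(x - 10) / 30
  L_2(x) = (x - 2)(x - 5)(x - 10) / -30
  L_3(x) = (x - 2)(x - 5)(x - 7) / 120
Then f(x) = 13·L_0(x) - 101·L_1(x) - 407·L_2(x) - 1451·L_3(x).
Expanding and collecting terms gives f(x) = -2x^3 + 5x^2 + 5x - 1.
Evaluating at x = 1: f(1) = 7.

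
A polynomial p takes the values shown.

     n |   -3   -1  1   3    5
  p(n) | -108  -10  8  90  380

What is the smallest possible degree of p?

3

Forward differences of the values at n = -3, -1, 1, 3, 5:
  p  : -108  -10  8  90  380
  Δ  : 98  18  82  290
  Δ^2: -80  64  208
  Δ^3: 144  144
  Δ^4: 0
The third differences are constant (144) and nonzero, while all higher differences vanish, so the minimal degree is 3.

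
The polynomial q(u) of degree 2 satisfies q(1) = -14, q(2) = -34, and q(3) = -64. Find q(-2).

Write q(u) = au^2 + bu + c. Substituting each data point gives a linear system:
  a + b + c = -14
  4a + 2b + c = -34
  9a + 3b + c = -64
Solving the system yields a = -5, b = -5, c = -4.
So q(u) = -5u^2 - 5u - 4.
Then q(-2) = -14.

-14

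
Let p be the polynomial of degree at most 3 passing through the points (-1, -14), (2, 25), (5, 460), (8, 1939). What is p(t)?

p(t) = 4t^3 - 2t^2 + 3t - 5

Write p(t) = at^3 + bt^2 + ct + d. Substituting each data point gives a linear system:
  -a + b - c + d = -14
  8a + 4b + 2c + d = 25
  125a + 25b + 5c + d = 460
  512a + 64b + 8c + d = 1939
Solving the system yields a = 4, b = -2, c = 3, d = -5.
So p(t) = 4t^3 - 2t^2 + 3t - 5.
Check: p(5) = 460. ✓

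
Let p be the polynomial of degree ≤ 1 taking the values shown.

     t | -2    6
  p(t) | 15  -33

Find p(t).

Write p(t) = at + b. Substituting each data point gives a linear system:
  -2a + b = 15
  6a + b = -33
Solving the system yields a = -6, b = 3.
So p(t) = -6t + 3.
Check: p(6) = -33. ✓

p(t) = -6t + 3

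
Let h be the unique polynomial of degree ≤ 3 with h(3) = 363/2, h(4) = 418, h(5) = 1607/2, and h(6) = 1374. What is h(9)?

9111/2

Forward differences of the values at n = 3, 4, 5, 6:
  h  : 363/2  418  1607/2  1374
  Δ  : 473/2  771/2  1141/2
  Δ^2: 149  185
  Δ^3: 36
The third differences are constant, confirming degree 3.
Interpolating (Newton forward form) and evaluating at n = 9 gives h(9) = 9111/2.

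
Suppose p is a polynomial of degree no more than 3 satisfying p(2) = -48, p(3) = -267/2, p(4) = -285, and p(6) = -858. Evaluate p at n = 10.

-3588

Write p(n) = an^3 + bn^2 + cn + d. Substituting each data point gives a linear system:
  8a + 4b + 2c + d = -48
  27a + 9b + 3c + d = -267/2
  64a + 16b + 4c + d = -285
  216a + 36b + 6c + d = -858
Solving the system yields a = -3, b = -6, c = 3/2, d = -3.
So p(n) = -3n^3 - 6n^2 + (3/2)n - 3.
Then p(10) = -3588.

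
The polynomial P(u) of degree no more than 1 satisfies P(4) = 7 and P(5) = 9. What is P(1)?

Write P(u) = au + b. Substituting each data point gives a linear system:
  4a + b = 7
  5a + b = 9
Solving the system yields a = 2, b = -1.
So P(u) = 2u - 1.
Then P(1) = 1.

1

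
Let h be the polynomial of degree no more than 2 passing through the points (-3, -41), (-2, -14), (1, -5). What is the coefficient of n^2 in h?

-6

Write h(n) = an^2 + bn + c. Substituting each data point gives a linear system:
  9a - 3b + c = -41
  4a - 2b + c = -14
  a + b + c = -5
Solving the system yields a = -6, b = -3, c = 4.
So h(n) = -6n^2 - 3n + 4.
The leading coefficient is -6.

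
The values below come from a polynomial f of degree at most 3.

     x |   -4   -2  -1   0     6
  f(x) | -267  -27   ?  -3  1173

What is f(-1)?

The 4 known points determine the degree-3 polynomial uniquely.
Write f(x) = ax^3 + bx^2 + cx + d. Substituting each data point gives a linear system:
  -64a + 16b - 4c + d = -267
  -8a + 4b - 2c + d = -27
  d = -3
  216a + 36b + 6c + d = 1173
Solving the system yields a = 5, b = 3, c = -2, d = -3.
So f(x) = 5x^3 + 3x^2 - 2x - 3.
Then f(-1) = -3.

-3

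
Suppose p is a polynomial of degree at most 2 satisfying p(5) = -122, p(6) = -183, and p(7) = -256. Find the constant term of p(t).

3

Write p(t) = at^2 + bt + c. Substituting each data point gives a linear system:
  25a + 5b + c = -122
  36a + 6b + c = -183
  49a + 7b + c = -256
Solving the system yields a = -6, b = 5, c = 3.
So p(t) = -6t^2 + 5t + 3.
The constant term is 3.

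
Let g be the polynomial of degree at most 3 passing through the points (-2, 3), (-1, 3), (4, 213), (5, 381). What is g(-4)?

-51

Using the Lagrange interpolation formula with nodes -2, -1, 4, 5:
  L_0(n) = (n + 1)(n - 4)(n - 5) / -42
  L_1(n) = (n + 2)(n - 4)(n - 5) / 30
  L_2(n) = (n + 2)(n + 1)(n - 5) / -30
  L_3(n) = (n + 2)(n + 1)(n - 4) / 42
Then g(n) = 3·L_0(n) + 3·L_1(n) + 213·L_2(n) + 381·L_3(n).
Expanding and collecting terms gives g(n) = 2n^3 + 5n^2 + n + 1.
Evaluating at n = -4: g(-4) = -51.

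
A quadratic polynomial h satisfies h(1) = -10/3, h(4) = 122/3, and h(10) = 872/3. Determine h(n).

h(n) = 3n^2 - (1/3)n - 6

Write h(n) = an^2 + bn + c. Substituting each data point gives a linear system:
  a + b + c = -10/3
  16a + 4b + c = 122/3
  100a + 10b + c = 872/3
Solving the system yields a = 3, b = -1/3, c = -6.
So h(n) = 3n^2 - (1/3)n - 6.
Check: h(10) = 872/3. ✓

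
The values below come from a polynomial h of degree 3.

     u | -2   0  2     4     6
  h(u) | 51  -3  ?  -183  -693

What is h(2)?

The 4 known points determine the degree-3 polynomial uniquely.
Write h(u) = au^3 + bu^2 + cu + d. Substituting each data point gives a linear system:
  -8a + 4b - 2c + d = 51
  d = -3
  64a + 16b + 4c + d = -183
  216a + 36b + 6c + d = -693
Solving the system yields a = -4, b = 5, c = -1, d = -3.
So h(u) = -4u³ + 5u² - u - 3.
Then h(2) = -17.

-17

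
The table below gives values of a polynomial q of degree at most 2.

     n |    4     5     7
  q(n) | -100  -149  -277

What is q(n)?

q(n) = -5n^2 - 4n - 4

Using the Lagrange interpolation formula with nodes 4, 5, 7:
  L_0(n) = (n - 5)(n - 7) / 3
  L_1(n) = (n - 4)(n - 7) / -2
  L_2(n) = (n - 4)(n - 5) / 6
Then q(n) = -100·L_0(n) - 149·L_1(n) - 277·L_2(n).
Expanding and collecting terms gives q(n) = -5n^2 - 4n - 4.
Check: q(4) = -100. ✓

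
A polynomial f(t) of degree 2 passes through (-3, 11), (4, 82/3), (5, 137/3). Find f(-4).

Using the Lagrange interpolation formula with nodes -3, 4, 5:
  L_0(t) = (t - 4)(t - 5) / 56
  L_1(t) = (t + 3)(t - 5) / -7
  L_2(t) = (t + 3)(t - 4) / 8
Then f(t) = 11·L_0(t) + 82/3·L_1(t) + 137/3·L_2(t).
Expanding and collecting terms gives f(t) = 2t² + (1/3)t - 6.
Evaluating at t = -4: f(-4) = 74/3.

74/3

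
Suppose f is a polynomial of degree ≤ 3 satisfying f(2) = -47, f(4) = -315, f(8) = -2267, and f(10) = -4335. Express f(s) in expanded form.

f(s) = -4s^3 - 3s^2 - 4s + 5

Write f(s) = as^3 + bs^2 + cs + d. Substituting each data point gives a linear system:
  8a + 4b + 2c + d = -47
  64a + 16b + 4c + d = -315
  512a + 64b + 8c + d = -2267
  1000a + 100b + 10c + d = -4335
Solving the system yields a = -4, b = -3, c = -4, d = 5.
So f(s) = -4s^3 - 3s^2 - 4s + 5.
Check: f(10) = -4335. ✓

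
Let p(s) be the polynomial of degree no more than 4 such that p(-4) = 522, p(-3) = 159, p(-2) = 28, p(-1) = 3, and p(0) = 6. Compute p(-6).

Write p(s) = as^4 + bs^3 + cs^2 + ds + e. Substituting each data point gives a linear system:
  256a - 64b + 16c - 4d + e = 522
  81a - 27b + 9c - 3d + e = 159
  16a - 8b + 4c - 2d + e = 28
  a - b + c - d + e = 3
  e = 6
Solving the system yields a = 2, b = -1, c = -3, d = 3, e = 6.
So p(s) = 2s^4 - s^3 - 3s^2 + 3s + 6.
Then p(-6) = 2688.

2688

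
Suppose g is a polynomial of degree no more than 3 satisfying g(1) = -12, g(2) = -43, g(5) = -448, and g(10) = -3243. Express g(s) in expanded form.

g(s) = -3s^3 - 2s^2 - 4s - 3

Using the Lagrange interpolation formula with nodes 1, 2, 5, 10:
  L_0(s) = (s - 2)(s - 5)(s - 10) / -36
  L_1(s) = (s - 1)(s - 5)(s - 10) / 24
  L_2(s) = (s - 1)(s - 2)(s - 10) / -60
  L_3(s) = (s - 1)(s - 2)(s - 5) / 360
Then g(s) = -12·L_0(s) - 43·L_1(s) - 448·L_2(s) - 3243·L_3(s).
Expanding and collecting terms gives g(s) = -3s^3 - 2s^2 - 4s - 3.
Check: g(2) = -43. ✓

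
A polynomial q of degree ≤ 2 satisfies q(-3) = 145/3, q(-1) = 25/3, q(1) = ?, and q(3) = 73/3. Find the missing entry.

The 3 known points determine the degree-2 polynomial uniquely.
Write q(n) = an^2 + bn + c. Substituting each data point gives a linear system:
  9a - 3b + c = 145/3
  a - b + c = 25/3
  9a + 3b + c = 73/3
Solving the system yields a = 4, b = -4, c = 1/3.
So q(n) = 4n² - 4n + 1/3.
Then q(1) = 1/3.

1/3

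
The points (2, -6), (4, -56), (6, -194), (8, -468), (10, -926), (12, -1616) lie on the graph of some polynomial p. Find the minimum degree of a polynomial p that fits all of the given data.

3

Forward differences of the values at n = 2, 4, 6, 8, 10, 12:
  p  : -6  -56  -194  -468  -926  -1616
  Δ  : -50  -138  -274  -458  -690
  Δ^2: -88  -136  -184  -232
  Δ^3: -48  -48  -48
  Δ^4: 0  0
  Δ^5: 0
The third differences are constant (-48) and nonzero, while all higher differences vanish, so the minimal degree is 3.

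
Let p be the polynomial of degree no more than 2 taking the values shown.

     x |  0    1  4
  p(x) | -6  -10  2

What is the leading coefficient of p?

2

Write p(x) = ax^2 + bx + c. Substituting each data point gives a linear system:
  c = -6
  a + b + c = -10
  16a + 4b + c = 2
Solving the system yields a = 2, b = -6, c = -6.
So p(x) = 2x² - 6x - 6.
The leading coefficient is 2.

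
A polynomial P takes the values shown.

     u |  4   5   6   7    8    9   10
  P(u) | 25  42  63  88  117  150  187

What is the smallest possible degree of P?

Forward differences of the values at u = 4, 5, 6, 7, 8, 9, 10:
  P  : 25  42  63  88  117  150  187
  Δ  : 17  21  25  29  33  37
  Δ^2: 4  4  4  4  4
  Δ^3: 0  0  0  0
  Δ^4: 0  0  0
  Δ^5: 0  0
  Δ^6: 0
The second differences are constant (4) and nonzero, while all higher differences vanish, so the minimal degree is 2.

2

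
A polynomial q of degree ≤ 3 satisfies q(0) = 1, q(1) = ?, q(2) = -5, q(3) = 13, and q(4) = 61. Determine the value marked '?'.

On equispaced nodes a degree-3 polynomial has vanishing fourth forward difference, so
  q(0) - 4·q(1) + 6·q(2) - 4·q(3) + q(4) = 0.
Substituting the known values and solving for q(1):
  -4·q(1) = 20
  q(1) = -5.

-5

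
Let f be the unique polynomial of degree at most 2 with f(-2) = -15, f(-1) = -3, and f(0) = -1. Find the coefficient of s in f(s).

Write f(s) = as^2 + bs + c. Substituting each data point gives a linear system:
  4a - 2b + c = -15
  a - b + c = -3
  c = -1
Solving the system yields a = -5, b = -3, c = -1.
So f(s) = -5s^2 - 3s - 1.
The coefficient of s is -3.

-3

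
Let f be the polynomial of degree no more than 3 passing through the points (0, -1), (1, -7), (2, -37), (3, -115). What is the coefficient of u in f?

Write f(u) = au^3 + bu^2 + cu + d. Substituting each data point gives a linear system:
  d = -1
  a + b + c + d = -7
  8a + 4b + 2c + d = -37
  27a + 9b + 3c + d = -115
Solving the system yields a = -4, b = 0, c = -2, d = -1.
So f(u) = -4u³ - 2u - 1.
The coefficient of u is -2.

-2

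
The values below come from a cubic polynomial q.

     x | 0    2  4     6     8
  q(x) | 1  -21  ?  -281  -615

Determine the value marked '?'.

-99

On equispaced nodes a degree-3 polynomial has vanishing fourth forward difference, so
  q(0) - 4·q(2) + 6·q(4) - 4·q(6) + q(8) = 0.
Substituting the known values and solving for q(4):
  6·q(4) = -594
  q(4) = -99.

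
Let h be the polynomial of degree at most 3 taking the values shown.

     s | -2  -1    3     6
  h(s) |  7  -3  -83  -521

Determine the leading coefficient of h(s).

-2

Write h(s) = as^3 + bs^2 + cs + d. Substituting each data point gives a linear system:
  -8a + 4b - 2c + d = 7
  -a + b - c + d = -3
  27a + 9b + 3c + d = -83
  216a + 36b + 6c + d = -521
Solving the system yields a = -2, b = -2, c = -2, d = -5.
So h(s) = -2s³ - 2s² - 2s - 5.
The leading coefficient is -2.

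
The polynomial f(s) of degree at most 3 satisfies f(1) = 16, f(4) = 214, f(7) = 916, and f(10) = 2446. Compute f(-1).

4

Using the Lagrange interpolation formula with nodes 1, 4, 7, 10:
  L_0(s) = (s - 4)(s - 7)(s - 10) / -162
  L_1(s) = (s - 1)(s - 7)(s - 10) / 54
  L_2(s) = (s - 1)(s - 4)(s - 10) / -54
  L_3(s) = (s - 1)(s - 4)(s - 7) / 162
Then f(s) = 16·L_0(s) + 214·L_1(s) + 916·L_2(s) + 2446·L_3(s).
Expanding and collecting terms gives f(s) = 2s^3 + 4s^2 + 4s + 6.
Evaluating at s = -1: f(-1) = 4.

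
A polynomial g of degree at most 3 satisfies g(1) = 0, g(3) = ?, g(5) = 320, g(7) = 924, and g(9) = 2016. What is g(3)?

60

On equispaced nodes a degree-3 polynomial has vanishing fourth forward difference, so
  g(1) - 4·g(3) + 6·g(5) - 4·g(7) + g(9) = 0.
Substituting the known values and solving for g(3):
  -4·g(3) = -240
  g(3) = 60.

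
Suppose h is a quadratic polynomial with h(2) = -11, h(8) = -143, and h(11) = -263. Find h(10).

Using the Lagrange interpolation formula with nodes 2, 8, 11:
  L_0(n) = (n - 8)(n - 11) / 54
  L_1(n) = (n - 2)(n - 11) / -18
  L_2(n) = (n - 2)(n - 8) / 27
Then h(n) = -11·L_0(n) - 143·L_1(n) - 263·L_2(n).
Expanding and collecting terms gives h(n) = -2n^2 - 2n + 1.
Evaluating at n = 10: h(10) = -219.

-219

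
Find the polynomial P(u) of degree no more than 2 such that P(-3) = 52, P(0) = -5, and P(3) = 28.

Write P(u) = au^2 + bu + c. Substituting each data point gives a linear system:
  9a - 3b + c = 52
  c = -5
  9a + 3b + c = 28
Solving the system yields a = 5, b = -4, c = -5.
So P(u) = 5u^2 - 4u - 5.
Check: P(3) = 28. ✓

P(u) = 5u^2 - 4u - 5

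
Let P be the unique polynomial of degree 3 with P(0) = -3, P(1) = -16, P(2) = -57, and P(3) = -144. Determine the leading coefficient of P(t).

Write P(t) = at^3 + bt^2 + ct + d. Substituting each data point gives a linear system:
  d = -3
  a + b + c + d = -16
  8a + 4b + 2c + d = -57
  27a + 9b + 3c + d = -144
Solving the system yields a = -3, b = -5, c = -5, d = -3.
So P(t) = -3t^3 - 5t^2 - 5t - 3.
The leading coefficient is -3.

-3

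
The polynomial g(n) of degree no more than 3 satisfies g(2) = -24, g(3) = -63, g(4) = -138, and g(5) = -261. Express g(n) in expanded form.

g(n) = -2n^3 - n - 6

Write g(n) = an^3 + bn^2 + cn + d. Substituting each data point gives a linear system:
  8a + 4b + 2c + d = -24
  27a + 9b + 3c + d = -63
  64a + 16b + 4c + d = -138
  125a + 25b + 5c + d = -261
Solving the system yields a = -2, b = 0, c = -1, d = -6.
So g(n) = -2n^3 - n - 6.
Check: g(2) = -24. ✓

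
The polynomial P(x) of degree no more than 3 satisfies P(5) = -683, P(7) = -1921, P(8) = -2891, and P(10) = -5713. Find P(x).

Write P(x) = ax^3 + bx^2 + cx + d. Substituting each data point gives a linear system:
  125a + 25b + 5c + d = -683
  343a + 49b + 7c + d = -1921
  512a + 64b + 8c + d = -2891
  1000a + 100b + 10c + d = -5713
Solving the system yields a = -6, b = 3, c = -1, d = -3.
So P(x) = -6x^3 + 3x^2 - x - 3.
Check: P(8) = -2891. ✓

P(x) = -6x^3 + 3x^2 - x - 3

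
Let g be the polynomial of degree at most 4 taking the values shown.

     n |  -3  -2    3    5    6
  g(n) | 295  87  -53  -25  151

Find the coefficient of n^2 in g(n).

5

Write g(n) = an^4 + bn^3 + cn^2 + dn + e. Substituting each data point gives a linear system:
  81a - 27b + 9c - 3d + e = 295
  16a - 8b + 4c - 2d + e = 87
  81a + 27b + 9c + 3d + e = -53
  625a + 125b + 25c + 5d + e = -25
  1296a + 216b + 36c + 6d + e = 151
Solving the system yields a = 1, b = -6, c = 5, d = -4, e = -5.
So g(n) = n⁴ - 6n³ + 5n² - 4n - 5.
The coefficient of n^2 is 5.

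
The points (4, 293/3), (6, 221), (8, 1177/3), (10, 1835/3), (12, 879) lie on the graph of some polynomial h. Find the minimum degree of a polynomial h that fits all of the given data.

2

Forward differences of the values at x = 4, 6, 8, 10, 12:
  h  : 293/3  221  1177/3  1835/3  879
  Δ  : 370/3  514/3  658/3  802/3
  Δ^2: 48  48  48
  Δ^3: 0  0
  Δ^4: 0
The second differences are constant (48) and nonzero, while all higher differences vanish, so the minimal degree is 2.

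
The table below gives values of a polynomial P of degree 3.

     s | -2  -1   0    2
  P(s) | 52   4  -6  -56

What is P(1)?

-14

Write P(s) = as^3 + bs^2 + cs + d. Substituting each data point gives a linear system:
  -8a + 4b - 2c + d = 52
  -a + b - c + d = 4
  d = -6
  8a + 4b + 2c + d = -56
Solving the system yields a = -6, b = 1, c = -3, d = -6.
So P(s) = -6s³ + s² - 3s - 6.
Then P(1) = -14.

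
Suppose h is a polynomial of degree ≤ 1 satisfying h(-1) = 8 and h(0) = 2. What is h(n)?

h(n) = -6n + 2

Using the Lagrange interpolation formula with nodes -1, 0:
  L_0(n) = n / -1
  L_1(n) = (n + 1) / 1
Then h(n) = 8·L_0(n) + 2·L_1(n).
Expanding and collecting terms gives h(n) = -6n + 2.
Check: h(0) = 2. ✓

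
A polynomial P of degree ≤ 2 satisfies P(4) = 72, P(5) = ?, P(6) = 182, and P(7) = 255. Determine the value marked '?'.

On equispaced nodes a degree-2 polynomial has vanishing third forward difference, so
  - P(4) + 3·P(5) - 3·P(6) + P(7) = 0.
Substituting the known values and solving for P(5):
  3·P(5) = 363
  P(5) = 121.

121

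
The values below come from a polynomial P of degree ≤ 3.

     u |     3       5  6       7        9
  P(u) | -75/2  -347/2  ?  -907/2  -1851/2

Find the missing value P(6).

-585/2

The 4 known points determine the degree-3 polynomial uniquely.
Write P(u) = au^3 + bu^2 + cu + d. Substituting each data point gives a linear system:
  27a + 9b + 3c + d = -75/2
  125a + 25b + 5c + d = -347/2
  343a + 49b + 7c + d = -907/2
  729a + 81b + 9c + d = -1851/2
Solving the system yields a = -1, b = -3, c = 5, d = 3/2.
So P(u) = -u³ - 3u² + 5u + 3/2.
Then P(6) = -585/2.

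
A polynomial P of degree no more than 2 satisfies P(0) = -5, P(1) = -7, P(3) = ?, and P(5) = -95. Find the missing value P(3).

-35

The 3 known points determine the degree-2 polynomial uniquely.
Write P(s) = as^2 + bs + c. Substituting each data point gives a linear system:
  c = -5
  a + b + c = -7
  25a + 5b + c = -95
Solving the system yields a = -4, b = 2, c = -5.
So P(s) = -4s² + 2s - 5.
Then P(3) = -35.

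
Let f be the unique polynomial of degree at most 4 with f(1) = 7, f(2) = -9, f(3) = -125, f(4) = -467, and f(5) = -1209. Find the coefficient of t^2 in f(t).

Write f(t) = at^4 + bt^3 + ct^2 + dt + e. Substituting each data point gives a linear system:
  a + b + c + d + e = 7
  16a + 8b + 4c + 2d + e = -9
  81a + 27b + 9c + 3d + e = -125
  256a + 64b + 16c + 4d + e = -467
  625a + 125b + 25c + 5d + e = -1209
Solving the system yields a = -2, b = -1, c = 6, d = 3, e = 1.
So f(t) = -2t⁴ - t³ + 6t² + 3t + 1.
The coefficient of t^2 is 6.

6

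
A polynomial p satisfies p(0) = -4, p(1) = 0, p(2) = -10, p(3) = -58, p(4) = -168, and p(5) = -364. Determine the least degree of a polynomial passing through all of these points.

Forward differences of the values at s = 0, 1, 2, 3, 4, 5:
  p  : -4  0  -10  -58  -168  -364
  Δ  : 4  -10  -48  -110  -196
  Δ^2: -14  -38  -62  -86
  Δ^3: -24  -24  -24
  Δ^4: 0  0
  Δ^5: 0
The third differences are constant (-24) and nonzero, while all higher differences vanish, so the minimal degree is 3.

3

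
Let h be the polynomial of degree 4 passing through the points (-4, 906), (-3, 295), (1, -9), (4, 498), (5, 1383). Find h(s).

Using the Lagrange interpolation formula with nodes -4, -3, 1, 4, 5:
  L_0(s) = (s + 3)(s - 1)(s - 4)(s - 5) / 360
  L_1(s) = (s + 4)(s - 1)(s - 4)(s - 5) / -224
  L_2(s) = (s + 4)(s + 3)(s - 4)(s - 5) / 240
  L_3(s) = (s + 4)(s + 3)(s - 1)(s - 5) / -168
  L_4(s) = (s + 4)(s + 3)(s - 1)(s - 4) / 288
Then h(s) = 906·L_0(s) + 295·L_1(s) - 9·L_2(s) + 498·L_3(s) + 1383·L_4(s).
Expanding and collecting terms gives h(s) = 3s^4 - 3s^3 - 4s^2 - 3s - 2.
Check: h(1) = -9. ✓

h(s) = 3s^4 - 3s^3 - 4s^2 - 3s - 2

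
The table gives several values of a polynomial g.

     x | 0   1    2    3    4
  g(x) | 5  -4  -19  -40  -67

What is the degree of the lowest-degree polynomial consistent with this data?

Forward differences of the values at x = 0, 1, 2, 3, 4:
  g  : 5  -4  -19  -40  -67
  Δ  : -9  -15  -21  -27
  Δ^2: -6  -6  -6
  Δ^3: 0  0
  Δ^4: 0
The second differences are constant (-6) and nonzero, while all higher differences vanish, so the minimal degree is 2.

2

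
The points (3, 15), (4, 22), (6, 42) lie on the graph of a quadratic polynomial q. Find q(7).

Write q(u) = au^2 + bu + c. Substituting each data point gives a linear system:
  9a + 3b + c = 15
  16a + 4b + c = 22
  36a + 6b + c = 42
Solving the system yields a = 1, b = 0, c = 6.
So q(u) = u² + 6.
Then q(7) = 55.

55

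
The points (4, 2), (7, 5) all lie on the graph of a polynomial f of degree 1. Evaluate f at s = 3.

Using the Lagrange interpolation formula with nodes 4, 7:
  L_0(s) = (s - 7) / -3
  L_1(s) = (s - 4) / 3
Then f(s) = 2·L_0(s) + 5·L_1(s).
Expanding and collecting terms gives f(s) = s - 2.
Evaluating at s = 3: f(3) = 1.

1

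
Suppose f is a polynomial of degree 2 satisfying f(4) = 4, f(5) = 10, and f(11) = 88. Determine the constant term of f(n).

0

Write f(n) = an^2 + bn + c. Substituting each data point gives a linear system:
  16a + 4b + c = 4
  25a + 5b + c = 10
  121a + 11b + c = 88
Solving the system yields a = 1, b = -3, c = 0.
So f(n) = n² - 3n.
The constant term is 0.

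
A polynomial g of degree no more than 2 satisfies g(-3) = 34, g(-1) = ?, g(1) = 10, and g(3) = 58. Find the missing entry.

2

The 3 known points determine the degree-2 polynomial uniquely.
Write g(x) = ax^2 + bx + c. Substituting each data point gives a linear system:
  9a - 3b + c = 34
  a + b + c = 10
  9a + 3b + c = 58
Solving the system yields a = 5, b = 4, c = 1.
So g(x) = 5x^2 + 4x + 1.
Then g(-1) = 2.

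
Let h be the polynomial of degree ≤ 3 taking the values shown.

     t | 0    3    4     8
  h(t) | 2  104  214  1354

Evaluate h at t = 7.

940

Using the Lagrange interpolation formula with nodes 0, 3, 4, 8:
  L_0(t) = (t - 3)(t - 4)(t - 8) / -96
  L_1(t) = t(t - 4)(t - 8) / 15
  L_2(t) = t(t - 3)(t - 8) / -16
  L_3(t) = t(t - 3)(t - 4) / 160
Then h(t) = 2·L_0(t) + 104·L_1(t) + 214·L_2(t) + 1354·L_3(t).
Expanding and collecting terms gives h(t) = 2t^3 + 5t^2 + t + 2.
Evaluating at t = 7: h(7) = 940.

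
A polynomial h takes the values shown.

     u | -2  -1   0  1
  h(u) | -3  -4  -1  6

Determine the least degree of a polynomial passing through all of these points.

Forward differences of the values at u = -2, -1, 0, 1:
  h  : -3  -4  -1  6
  Δ  : -1  3  7
  Δ^2: 4  4
  Δ^3: 0
The second differences are constant (4) and nonzero, while all higher differences vanish, so the minimal degree is 2.

2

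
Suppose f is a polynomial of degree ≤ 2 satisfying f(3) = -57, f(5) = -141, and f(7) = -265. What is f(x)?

Using the Lagrange interpolation formula with nodes 3, 5, 7:
  L_0(x) = (x - 5)(x - 7) / 8
  L_1(x) = (x - 3)(x - 7) / -4
  L_2(x) = (x - 3)(x - 5) / 8
Then f(x) = -57·L_0(x) - 141·L_1(x) - 265·L_2(x).
Expanding and collecting terms gives f(x) = -5x^2 - 2x - 6.
Check: f(7) = -265. ✓

f(x) = -5x^2 - 2x - 6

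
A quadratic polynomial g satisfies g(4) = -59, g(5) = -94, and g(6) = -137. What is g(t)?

Write g(t) = at^2 + bt + c. Substituting each data point gives a linear system:
  16a + 4b + c = -59
  25a + 5b + c = -94
  36a + 6b + c = -137
Solving the system yields a = -4, b = 1, c = 1.
So g(t) = -4t^2 + t + 1.
Check: g(5) = -94. ✓

g(t) = -4t^2 + t + 1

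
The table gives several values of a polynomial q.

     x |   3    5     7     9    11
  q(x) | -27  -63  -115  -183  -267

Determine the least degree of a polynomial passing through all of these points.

Forward differences of the values at x = 3, 5, 7, 9, 11:
  q  : -27  -63  -115  -183  -267
  Δ  : -36  -52  -68  -84
  Δ^2: -16  -16  -16
  Δ^3: 0  0
  Δ^4: 0
The second differences are constant (-16) and nonzero, while all higher differences vanish, so the minimal degree is 2.

2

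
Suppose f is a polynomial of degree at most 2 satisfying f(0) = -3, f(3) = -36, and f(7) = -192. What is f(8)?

Using the Lagrange interpolation formula with nodes 0, 3, 7:
  L_0(t) = (t - 3)(t - 7) / 21
  L_1(t) = t(t - 7) / -12
  L_2(t) = t(t - 3) / 28
Then f(t) = -3·L_0(t) - 36·L_1(t) - 192·L_2(t).
Expanding and collecting terms gives f(t) = -4t^2 + t - 3.
Evaluating at t = 8: f(8) = -251.

-251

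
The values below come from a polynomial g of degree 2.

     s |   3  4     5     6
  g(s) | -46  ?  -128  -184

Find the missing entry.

-82

On equispaced nodes a degree-2 polynomial has vanishing third forward difference, so
  - g(3) + 3·g(4) - 3·g(5) + g(6) = 0.
Substituting the known values and solving for g(4):
  3·g(4) = -246
  g(4) = -82.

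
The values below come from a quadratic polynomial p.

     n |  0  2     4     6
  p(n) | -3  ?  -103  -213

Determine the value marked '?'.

-33

On equispaced nodes a degree-2 polynomial has vanishing third forward difference, so
  - p(0) + 3·p(2) - 3·p(4) + p(6) = 0.
Substituting the known values and solving for p(2):
  3·p(2) = -99
  p(2) = -33.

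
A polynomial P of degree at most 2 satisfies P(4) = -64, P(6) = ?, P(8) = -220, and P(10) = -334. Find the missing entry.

-130

The 3 known points determine the degree-2 polynomial uniquely.
Write P(x) = ax^2 + bx + c. Substituting each data point gives a linear system:
  16a + 4b + c = -64
  64a + 8b + c = -220
  100a + 10b + c = -334
Solving the system yields a = -3, b = -3, c = -4.
So P(x) = -3x^2 - 3x - 4.
Then P(6) = -130.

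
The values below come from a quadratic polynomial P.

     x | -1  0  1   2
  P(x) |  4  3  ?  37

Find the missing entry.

14

On equispaced nodes a degree-2 polynomial has vanishing third forward difference, so
  - P(-1) + 3·P(0) - 3·P(1) + P(2) = 0.
Substituting the known values and solving for P(1):
  -3·P(1) = -42
  P(1) = 14.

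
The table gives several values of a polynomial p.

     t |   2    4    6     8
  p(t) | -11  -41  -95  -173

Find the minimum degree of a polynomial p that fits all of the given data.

2

Forward differences of the values at t = 2, 4, 6, 8:
  p  : -11  -41  -95  -173
  Δ  : -30  -54  -78
  Δ^2: -24  -24
  Δ^3: 0
The second differences are constant (-24) and nonzero, while all higher differences vanish, so the minimal degree is 2.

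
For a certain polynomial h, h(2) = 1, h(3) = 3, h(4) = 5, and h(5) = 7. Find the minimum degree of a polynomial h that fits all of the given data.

Forward differences of the values at u = 2, 3, 4, 5:
  h  : 1  3  5  7
  Δ  : 2  2  2
  Δ^2: 0  0
  Δ^3: 0
The first differences are constant (2) and nonzero, while all higher differences vanish, so the minimal degree is 1.

1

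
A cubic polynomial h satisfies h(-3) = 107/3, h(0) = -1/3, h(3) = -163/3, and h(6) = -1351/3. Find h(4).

-397/3

Forward differences of the values at t = -3, 0, 3, 6:
  h  : 107/3  -1/3  -163/3  -1351/3
  Δ  : -36  -54  -396
  Δ^2: -18  -342
  Δ^3: -324
The third differences are constant, confirming degree 3.
Interpolating (Newton forward form) and evaluating at t = 4 gives h(4) = -397/3.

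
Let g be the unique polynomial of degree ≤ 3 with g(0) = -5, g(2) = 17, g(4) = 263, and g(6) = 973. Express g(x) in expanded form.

g(x) = 5x^3 - 2x^2 - 5x - 5

Using the Lagrange interpolation formula with nodes 0, 2, 4, 6:
  L_0(x) = (x - 2)(x - 4)(x - 6) / -48
  L_1(x) = x(x - 4)(x - 6) / 16
  L_2(x) = x(x - 2)(x - 6) / -16
  L_3(x) = x(x - 2)(x - 4) / 48
Then g(x) = -5·L_0(x) + 17·L_1(x) + 263·L_2(x) + 973·L_3(x).
Expanding and collecting terms gives g(x) = 5x^3 - 2x^2 - 5x - 5.
Check: g(0) = -5. ✓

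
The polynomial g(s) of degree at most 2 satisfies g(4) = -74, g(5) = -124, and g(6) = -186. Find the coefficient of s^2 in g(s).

-6

Write g(s) = as^2 + bs + c. Substituting each data point gives a linear system:
  16a + 4b + c = -74
  25a + 5b + c = -124
  36a + 6b + c = -186
Solving the system yields a = -6, b = 4, c = 6.
So g(s) = -6s^2 + 4s + 6.
The leading coefficient is -6.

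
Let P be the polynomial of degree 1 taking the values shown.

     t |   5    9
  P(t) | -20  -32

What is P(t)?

Write P(t) = at + b. Substituting each data point gives a linear system:
  5a + b = -20
  9a + b = -32
Solving the system yields a = -3, b = -5.
So P(t) = -3t - 5.
Check: P(5) = -20. ✓

P(t) = -3t - 5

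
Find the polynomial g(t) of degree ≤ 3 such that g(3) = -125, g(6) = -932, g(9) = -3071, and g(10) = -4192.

Using the Lagrange interpolation formula with nodes 3, 6, 9, 10:
  L_0(t) = (t - 6)(t - 9)(t - 10) / -126
  L_1(t) = (t - 3)(t - 9)(t - 10) / 36
  L_2(t) = (t - 3)(t - 6)(t - 10) / -18
  L_3(t) = (t - 3)(t - 6)(t - 9) / 28
Then g(t) = -125·L_0(t) - 932·L_1(t) - 3071·L_2(t) - 4192·L_3(t).
Expanding and collecting terms gives g(t) = -4t^3 - 2t^2 + t - 2.
Check: g(9) = -3071. ✓

g(t) = -4t^3 - 2t^2 + t - 2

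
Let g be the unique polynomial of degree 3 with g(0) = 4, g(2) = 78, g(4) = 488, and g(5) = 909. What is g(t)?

Write g(t) = at^3 + bt^2 + ct + d. Substituting each data point gives a linear system:
  d = 4
  8a + 4b + 2c + d = 78
  64a + 16b + 4c + d = 488
  125a + 25b + 5c + d = 909
Solving the system yields a = 6, b = 6, c = 1, d = 4.
So g(t) = 6t^3 + 6t^2 + t + 4.
Check: g(4) = 488. ✓

g(t) = 6t^3 + 6t^2 + t + 4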